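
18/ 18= 1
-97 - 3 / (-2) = -191 / 2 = -95.50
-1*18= -18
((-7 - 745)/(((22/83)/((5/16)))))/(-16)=19505/352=55.41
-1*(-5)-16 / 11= 3.55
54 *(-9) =-486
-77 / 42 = -11 / 6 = -1.83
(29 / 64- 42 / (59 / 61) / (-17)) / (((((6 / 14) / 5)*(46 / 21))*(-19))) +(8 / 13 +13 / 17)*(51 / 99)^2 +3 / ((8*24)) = -366295928441 / 794261609856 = -0.46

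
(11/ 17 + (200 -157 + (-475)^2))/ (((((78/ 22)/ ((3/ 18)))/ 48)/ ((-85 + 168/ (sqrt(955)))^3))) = -785995044875304/ 2483 + 391872765639225024 * sqrt(955)/ 201557525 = -256468095560.37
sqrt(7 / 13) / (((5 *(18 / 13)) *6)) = sqrt(91) / 540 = 0.02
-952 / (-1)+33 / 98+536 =145857 / 98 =1488.34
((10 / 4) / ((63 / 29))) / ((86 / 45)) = 725 / 1204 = 0.60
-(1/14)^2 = -1/196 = -0.01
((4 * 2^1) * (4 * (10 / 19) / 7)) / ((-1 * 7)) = -320 / 931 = -0.34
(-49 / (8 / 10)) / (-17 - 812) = 245 / 3316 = 0.07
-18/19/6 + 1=16/19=0.84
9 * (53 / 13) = 36.69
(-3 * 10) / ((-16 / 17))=255 / 8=31.88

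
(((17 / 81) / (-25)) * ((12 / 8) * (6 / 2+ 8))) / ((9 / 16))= -1496 / 6075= -0.25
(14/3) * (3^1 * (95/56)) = 95/4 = 23.75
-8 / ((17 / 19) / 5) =-760 / 17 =-44.71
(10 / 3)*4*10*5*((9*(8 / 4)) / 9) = 4000 / 3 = 1333.33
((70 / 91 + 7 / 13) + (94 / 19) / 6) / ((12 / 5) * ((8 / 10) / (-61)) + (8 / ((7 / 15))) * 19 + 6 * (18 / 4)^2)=33733000 / 7074588573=0.00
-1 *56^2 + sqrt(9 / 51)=-3136 + sqrt(51) / 17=-3135.58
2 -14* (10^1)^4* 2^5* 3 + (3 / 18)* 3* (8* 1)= -13439994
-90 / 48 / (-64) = 15 / 512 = 0.03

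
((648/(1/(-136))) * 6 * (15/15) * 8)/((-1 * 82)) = 51587.12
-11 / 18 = -0.61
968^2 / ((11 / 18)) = 1533312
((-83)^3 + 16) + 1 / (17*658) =-571771.00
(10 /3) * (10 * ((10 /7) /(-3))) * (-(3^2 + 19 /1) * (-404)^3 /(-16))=16484816000 /9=1831646222.22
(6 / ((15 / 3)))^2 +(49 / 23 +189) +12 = 117628 / 575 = 204.57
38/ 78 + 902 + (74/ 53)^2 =99081937/ 109551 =904.44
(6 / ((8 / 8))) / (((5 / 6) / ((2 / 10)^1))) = 1.44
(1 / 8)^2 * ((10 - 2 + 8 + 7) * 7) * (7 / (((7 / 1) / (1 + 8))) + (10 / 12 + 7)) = 42.35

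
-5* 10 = -50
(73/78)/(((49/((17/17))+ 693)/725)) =52925/57876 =0.91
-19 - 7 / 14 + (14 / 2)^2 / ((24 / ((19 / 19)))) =-419 / 24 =-17.46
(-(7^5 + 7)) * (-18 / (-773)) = -302652 / 773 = -391.53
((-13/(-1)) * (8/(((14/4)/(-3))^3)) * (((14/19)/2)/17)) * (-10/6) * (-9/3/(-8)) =14040/15827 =0.89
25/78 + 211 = 16483/78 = 211.32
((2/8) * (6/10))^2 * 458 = 10.30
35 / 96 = 0.36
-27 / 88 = -0.31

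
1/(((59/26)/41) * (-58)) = -533/1711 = -0.31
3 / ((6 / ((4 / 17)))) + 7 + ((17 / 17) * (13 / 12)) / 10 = 14741 / 2040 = 7.23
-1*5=-5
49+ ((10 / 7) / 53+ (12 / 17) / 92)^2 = 1031117222858 / 21042693721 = 49.00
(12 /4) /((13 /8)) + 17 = 245 /13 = 18.85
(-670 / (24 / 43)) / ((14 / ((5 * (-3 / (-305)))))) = -14405 / 3416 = -4.22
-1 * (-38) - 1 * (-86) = 124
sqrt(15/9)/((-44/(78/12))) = -13 * sqrt(15)/264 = -0.19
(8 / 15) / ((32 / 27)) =9 / 20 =0.45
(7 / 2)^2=49 / 4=12.25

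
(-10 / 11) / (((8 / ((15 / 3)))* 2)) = -0.28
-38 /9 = -4.22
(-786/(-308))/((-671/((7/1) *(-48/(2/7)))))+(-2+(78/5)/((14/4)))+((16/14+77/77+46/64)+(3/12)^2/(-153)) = 1769088293/180686880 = 9.79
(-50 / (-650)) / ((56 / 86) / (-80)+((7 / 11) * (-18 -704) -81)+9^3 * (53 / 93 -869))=-293260 / 2415623132091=-0.00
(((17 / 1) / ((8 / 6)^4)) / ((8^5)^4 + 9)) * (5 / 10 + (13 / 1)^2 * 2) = 932229 / 590295810358705656320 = 0.00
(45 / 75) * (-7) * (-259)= 5439 / 5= 1087.80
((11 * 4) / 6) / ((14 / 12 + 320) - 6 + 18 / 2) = 44 / 1945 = 0.02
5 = 5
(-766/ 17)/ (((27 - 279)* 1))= 383/ 2142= 0.18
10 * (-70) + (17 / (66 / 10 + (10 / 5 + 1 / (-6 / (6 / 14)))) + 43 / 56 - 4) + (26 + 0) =-22574585 / 33432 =-675.24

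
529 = 529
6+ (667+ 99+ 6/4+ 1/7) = 10831/14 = 773.64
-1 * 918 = -918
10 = 10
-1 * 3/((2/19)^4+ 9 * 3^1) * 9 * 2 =-7037334/3518683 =-2.00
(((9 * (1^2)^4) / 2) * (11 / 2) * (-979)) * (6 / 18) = -32307 / 4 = -8076.75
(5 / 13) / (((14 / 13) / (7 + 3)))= 25 / 7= 3.57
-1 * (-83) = 83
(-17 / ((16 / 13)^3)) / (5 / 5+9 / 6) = -3.65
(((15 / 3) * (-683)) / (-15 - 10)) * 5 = 683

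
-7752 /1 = -7752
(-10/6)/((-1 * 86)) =5/258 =0.02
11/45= 0.24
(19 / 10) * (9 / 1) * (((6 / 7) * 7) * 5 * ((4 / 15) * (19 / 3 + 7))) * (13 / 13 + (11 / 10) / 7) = 73872 / 35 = 2110.63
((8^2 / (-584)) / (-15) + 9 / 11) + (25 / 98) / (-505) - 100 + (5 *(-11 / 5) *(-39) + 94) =50529012019 / 119221410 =423.82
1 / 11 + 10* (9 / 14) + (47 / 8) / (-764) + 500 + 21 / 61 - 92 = 11909714121 / 28708064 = 414.86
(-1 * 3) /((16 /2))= -3 /8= -0.38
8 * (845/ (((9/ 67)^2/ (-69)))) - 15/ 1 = -697950125/ 27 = -25850004.63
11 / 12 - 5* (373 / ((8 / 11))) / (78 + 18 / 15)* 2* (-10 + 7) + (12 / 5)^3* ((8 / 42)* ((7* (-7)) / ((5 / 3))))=1177731 / 10000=117.77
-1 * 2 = -2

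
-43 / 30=-1.43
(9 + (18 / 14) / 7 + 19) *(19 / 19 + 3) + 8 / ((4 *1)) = 5622 / 49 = 114.73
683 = 683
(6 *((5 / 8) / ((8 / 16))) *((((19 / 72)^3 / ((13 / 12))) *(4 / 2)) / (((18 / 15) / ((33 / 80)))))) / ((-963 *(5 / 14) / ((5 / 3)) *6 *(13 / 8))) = -2640715 / 60744992256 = -0.00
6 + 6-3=9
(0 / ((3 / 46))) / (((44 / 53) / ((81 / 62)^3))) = 0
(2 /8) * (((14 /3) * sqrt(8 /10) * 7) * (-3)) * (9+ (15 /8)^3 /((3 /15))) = -1052667 * sqrt(5) /2560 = -919.47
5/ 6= 0.83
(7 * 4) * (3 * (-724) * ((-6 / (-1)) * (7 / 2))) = -1277136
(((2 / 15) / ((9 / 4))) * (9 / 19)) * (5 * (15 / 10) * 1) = 4 / 19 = 0.21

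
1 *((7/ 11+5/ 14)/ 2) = 153/ 308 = 0.50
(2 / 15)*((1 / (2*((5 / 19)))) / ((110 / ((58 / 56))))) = 551 / 231000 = 0.00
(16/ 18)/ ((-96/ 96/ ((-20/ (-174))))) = -80/ 783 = -0.10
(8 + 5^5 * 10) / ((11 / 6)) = 187548 / 11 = 17049.82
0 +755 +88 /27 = 20473 /27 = 758.26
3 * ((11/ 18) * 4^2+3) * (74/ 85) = 1702/ 51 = 33.37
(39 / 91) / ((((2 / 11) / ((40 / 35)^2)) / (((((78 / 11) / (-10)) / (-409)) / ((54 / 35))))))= 208 / 60123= 0.00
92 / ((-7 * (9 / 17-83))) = 782 / 4907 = 0.16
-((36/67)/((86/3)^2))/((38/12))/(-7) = 486/16476439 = 0.00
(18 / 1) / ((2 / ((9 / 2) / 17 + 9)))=2835 / 34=83.38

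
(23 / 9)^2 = 529 / 81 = 6.53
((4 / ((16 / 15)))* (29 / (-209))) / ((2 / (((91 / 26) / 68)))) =-3045 / 227392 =-0.01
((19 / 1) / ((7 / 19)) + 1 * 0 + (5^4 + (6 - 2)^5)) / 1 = 11904 / 7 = 1700.57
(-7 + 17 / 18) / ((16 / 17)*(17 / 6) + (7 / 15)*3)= -545 / 366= -1.49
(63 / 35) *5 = 9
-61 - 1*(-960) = 899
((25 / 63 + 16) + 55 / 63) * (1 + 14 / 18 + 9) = 105536 / 567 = 186.13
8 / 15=0.53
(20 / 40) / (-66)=-1 / 132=-0.01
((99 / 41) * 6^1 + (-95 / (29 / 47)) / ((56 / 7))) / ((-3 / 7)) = 316799 / 28536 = 11.10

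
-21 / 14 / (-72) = 1 / 48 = 0.02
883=883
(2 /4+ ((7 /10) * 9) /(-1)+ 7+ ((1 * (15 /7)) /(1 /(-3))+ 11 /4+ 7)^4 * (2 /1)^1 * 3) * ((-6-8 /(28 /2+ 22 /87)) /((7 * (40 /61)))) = -69724748059371 /66690176000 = -1045.50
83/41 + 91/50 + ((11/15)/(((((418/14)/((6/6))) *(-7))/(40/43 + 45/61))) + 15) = 5773965691/306497550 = 18.84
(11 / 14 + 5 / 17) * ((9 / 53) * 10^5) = 115650000 / 6307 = 18336.77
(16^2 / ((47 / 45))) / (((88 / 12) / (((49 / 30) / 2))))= 14112 / 517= 27.30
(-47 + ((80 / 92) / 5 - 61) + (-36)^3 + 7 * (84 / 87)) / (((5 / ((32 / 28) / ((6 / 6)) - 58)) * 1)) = 12412411672 / 23345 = 531694.65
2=2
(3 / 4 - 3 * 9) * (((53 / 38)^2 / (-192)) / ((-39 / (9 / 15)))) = -19663 / 4805632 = -0.00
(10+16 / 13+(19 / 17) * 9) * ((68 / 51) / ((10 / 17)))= 1882 / 39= 48.26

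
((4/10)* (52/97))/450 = 52/109125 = 0.00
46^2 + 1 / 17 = 35973 / 17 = 2116.06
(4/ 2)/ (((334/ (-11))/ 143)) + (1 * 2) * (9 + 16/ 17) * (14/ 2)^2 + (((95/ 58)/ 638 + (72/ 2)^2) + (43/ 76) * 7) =1130143384604/ 499008191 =2264.78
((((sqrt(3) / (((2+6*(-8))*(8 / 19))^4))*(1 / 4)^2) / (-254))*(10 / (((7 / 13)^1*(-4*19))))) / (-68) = -445835*sqrt(3) / 70954823217840128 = -0.00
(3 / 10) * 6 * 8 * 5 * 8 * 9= 5184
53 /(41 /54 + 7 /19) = 54378 /1157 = 47.00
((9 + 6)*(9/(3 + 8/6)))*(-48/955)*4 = -15552/2483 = -6.26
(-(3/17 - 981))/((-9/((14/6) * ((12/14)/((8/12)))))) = -5558/17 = -326.94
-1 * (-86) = 86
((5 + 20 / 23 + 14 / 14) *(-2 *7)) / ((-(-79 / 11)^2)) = 3388 / 1817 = 1.86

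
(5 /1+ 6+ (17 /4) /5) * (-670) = -7939.50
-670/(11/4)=-2680/11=-243.64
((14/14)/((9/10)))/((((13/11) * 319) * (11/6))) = 20/12441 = 0.00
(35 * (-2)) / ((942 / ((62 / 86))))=-1085 / 20253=-0.05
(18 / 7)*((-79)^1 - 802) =-15858 / 7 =-2265.43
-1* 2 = -2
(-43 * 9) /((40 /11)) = -4257 /40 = -106.42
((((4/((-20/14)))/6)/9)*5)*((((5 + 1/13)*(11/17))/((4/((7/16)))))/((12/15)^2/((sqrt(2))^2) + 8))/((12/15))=-741125/52955136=-0.01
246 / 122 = 123 / 61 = 2.02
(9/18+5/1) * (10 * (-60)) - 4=-3304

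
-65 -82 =-147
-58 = -58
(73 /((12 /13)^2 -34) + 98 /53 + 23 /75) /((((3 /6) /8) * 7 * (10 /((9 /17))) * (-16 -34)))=6216222 /55205959375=0.00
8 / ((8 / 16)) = 16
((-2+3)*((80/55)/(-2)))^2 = 64/121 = 0.53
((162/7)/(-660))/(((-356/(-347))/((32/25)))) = -37476/856625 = -0.04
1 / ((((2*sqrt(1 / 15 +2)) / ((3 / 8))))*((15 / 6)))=3*sqrt(465) / 1240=0.05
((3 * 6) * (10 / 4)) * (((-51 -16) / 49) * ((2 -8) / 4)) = 9045 / 98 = 92.30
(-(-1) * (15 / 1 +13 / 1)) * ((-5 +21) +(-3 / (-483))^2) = 1658948 / 3703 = 448.00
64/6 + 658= 2006/3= 668.67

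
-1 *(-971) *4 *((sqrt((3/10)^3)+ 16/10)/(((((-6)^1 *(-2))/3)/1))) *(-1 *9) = -69912/5 - 26217 *sqrt(30)/100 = -15418.36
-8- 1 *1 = -9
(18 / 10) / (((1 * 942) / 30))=9 / 157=0.06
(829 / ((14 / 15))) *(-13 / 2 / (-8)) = 161655 / 224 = 721.67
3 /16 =0.19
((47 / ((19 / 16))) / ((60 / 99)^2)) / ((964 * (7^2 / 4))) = 51183 / 5609275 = 0.01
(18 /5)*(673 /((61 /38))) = 460332 /305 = 1509.29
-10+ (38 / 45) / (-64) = -10.01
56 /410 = 28 /205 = 0.14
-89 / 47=-1.89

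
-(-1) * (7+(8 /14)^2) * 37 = 13283 /49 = 271.08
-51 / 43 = -1.19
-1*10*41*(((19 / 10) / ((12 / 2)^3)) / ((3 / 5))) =-3895 / 648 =-6.01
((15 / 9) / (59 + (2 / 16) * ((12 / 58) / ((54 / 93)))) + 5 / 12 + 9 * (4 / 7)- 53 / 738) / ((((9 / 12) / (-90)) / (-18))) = 28104366300 / 2358853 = 11914.42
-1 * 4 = -4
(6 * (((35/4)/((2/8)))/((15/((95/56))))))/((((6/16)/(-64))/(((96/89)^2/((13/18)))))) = -672399360/102973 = -6529.86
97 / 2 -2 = 93 / 2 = 46.50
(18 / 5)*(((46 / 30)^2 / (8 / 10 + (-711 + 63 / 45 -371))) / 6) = -529 / 404925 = -0.00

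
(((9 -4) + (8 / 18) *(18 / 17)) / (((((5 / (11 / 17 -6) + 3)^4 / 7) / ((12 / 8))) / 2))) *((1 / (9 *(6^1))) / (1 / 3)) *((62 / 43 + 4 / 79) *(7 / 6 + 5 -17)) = -817326102044725 / 144279909411328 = -5.66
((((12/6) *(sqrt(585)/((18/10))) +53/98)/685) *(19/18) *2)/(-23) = -38 *sqrt(65)/85077-1007/13895910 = -0.00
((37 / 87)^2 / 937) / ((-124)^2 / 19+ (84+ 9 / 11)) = 286121 / 1325260986039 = 0.00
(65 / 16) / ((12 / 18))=6.09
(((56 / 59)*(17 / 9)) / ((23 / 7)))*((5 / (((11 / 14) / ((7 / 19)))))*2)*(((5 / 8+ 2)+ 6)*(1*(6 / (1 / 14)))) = 22857520 / 12331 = 1853.66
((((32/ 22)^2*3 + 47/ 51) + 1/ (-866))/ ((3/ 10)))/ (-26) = -194191295/ 208419354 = -0.93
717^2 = 514089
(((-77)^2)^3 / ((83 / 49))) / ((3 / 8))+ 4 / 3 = 328118767049.08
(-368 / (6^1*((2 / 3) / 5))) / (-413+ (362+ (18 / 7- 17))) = 1610 / 229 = 7.03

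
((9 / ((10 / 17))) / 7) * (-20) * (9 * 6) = -16524 / 7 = -2360.57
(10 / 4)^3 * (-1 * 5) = -625 / 8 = -78.12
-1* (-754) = 754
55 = 55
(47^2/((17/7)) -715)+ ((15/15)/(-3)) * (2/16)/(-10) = 793937/4080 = 194.59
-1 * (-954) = 954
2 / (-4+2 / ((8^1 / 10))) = -4 / 3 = -1.33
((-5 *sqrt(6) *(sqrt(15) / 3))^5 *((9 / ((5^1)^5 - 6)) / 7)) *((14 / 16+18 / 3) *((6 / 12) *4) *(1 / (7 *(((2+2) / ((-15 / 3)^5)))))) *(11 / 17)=1329345703125 *sqrt(10) / 10392508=404499.11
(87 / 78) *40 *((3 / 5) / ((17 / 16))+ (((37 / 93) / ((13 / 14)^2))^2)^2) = 367035815890489277888 / 13485619020727862541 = 27.22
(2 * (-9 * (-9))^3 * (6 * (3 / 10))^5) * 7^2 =3075343841682 / 3125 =984110029.34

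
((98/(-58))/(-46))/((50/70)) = 343/6670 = 0.05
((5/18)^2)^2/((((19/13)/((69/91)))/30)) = 71875/775656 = 0.09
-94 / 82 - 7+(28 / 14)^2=-170 / 41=-4.15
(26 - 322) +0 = -296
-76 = -76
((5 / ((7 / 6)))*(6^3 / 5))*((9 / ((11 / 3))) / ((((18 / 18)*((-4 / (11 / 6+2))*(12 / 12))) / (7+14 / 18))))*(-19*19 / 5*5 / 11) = 13450860 / 121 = 111164.13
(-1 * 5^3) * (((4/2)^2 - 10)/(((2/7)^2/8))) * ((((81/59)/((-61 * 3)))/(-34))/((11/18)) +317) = 15680884254000/673013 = 23299526.54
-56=-56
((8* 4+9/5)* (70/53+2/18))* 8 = 923416/2385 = 387.18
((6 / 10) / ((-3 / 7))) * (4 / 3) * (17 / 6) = -238 / 45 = -5.29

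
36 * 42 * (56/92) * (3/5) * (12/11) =762048/1265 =602.41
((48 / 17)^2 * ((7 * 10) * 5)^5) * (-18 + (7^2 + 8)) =471940560000000000 / 289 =1633012318339100.35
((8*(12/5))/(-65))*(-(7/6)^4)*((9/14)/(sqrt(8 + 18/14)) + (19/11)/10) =45619/482625 + 343*sqrt(455)/63375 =0.21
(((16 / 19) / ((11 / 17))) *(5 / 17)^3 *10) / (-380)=-1000 / 1147619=-0.00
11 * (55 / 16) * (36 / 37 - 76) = -209935 / 74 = -2836.96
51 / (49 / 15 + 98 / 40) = 3060 / 343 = 8.92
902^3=733870808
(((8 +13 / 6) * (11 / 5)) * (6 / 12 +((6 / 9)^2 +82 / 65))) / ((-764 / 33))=-2.13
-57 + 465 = 408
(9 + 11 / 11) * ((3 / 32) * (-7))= -105 / 16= -6.56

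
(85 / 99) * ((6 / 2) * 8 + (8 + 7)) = 1105 / 33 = 33.48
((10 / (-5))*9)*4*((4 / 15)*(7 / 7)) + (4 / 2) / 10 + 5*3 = -4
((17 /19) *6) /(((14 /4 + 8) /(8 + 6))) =2856 /437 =6.54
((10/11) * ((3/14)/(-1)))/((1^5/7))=-15/11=-1.36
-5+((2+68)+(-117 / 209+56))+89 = 43773 / 209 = 209.44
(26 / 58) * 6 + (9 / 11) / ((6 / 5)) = 2151 / 638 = 3.37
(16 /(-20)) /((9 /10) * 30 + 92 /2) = -4 /365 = -0.01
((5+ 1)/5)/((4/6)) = 1.80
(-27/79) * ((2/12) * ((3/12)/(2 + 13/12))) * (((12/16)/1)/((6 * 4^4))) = -27/11972608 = -0.00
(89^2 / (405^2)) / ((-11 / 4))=-31684 / 1804275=-0.02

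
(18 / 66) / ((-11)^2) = 3 / 1331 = 0.00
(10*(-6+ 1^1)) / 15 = -10 / 3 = -3.33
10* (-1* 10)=-100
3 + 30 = 33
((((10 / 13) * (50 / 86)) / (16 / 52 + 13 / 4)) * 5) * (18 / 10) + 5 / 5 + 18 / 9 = 6573 / 1591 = 4.13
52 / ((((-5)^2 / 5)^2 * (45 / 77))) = 4004 / 1125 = 3.56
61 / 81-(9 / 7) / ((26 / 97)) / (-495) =618467 / 810810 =0.76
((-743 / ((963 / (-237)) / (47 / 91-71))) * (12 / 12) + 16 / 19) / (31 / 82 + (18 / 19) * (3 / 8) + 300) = -391014333688 / 9124396645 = -42.85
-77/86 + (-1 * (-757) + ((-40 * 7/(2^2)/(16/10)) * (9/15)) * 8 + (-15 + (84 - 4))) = 52555/86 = 611.10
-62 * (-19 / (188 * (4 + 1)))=589 / 470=1.25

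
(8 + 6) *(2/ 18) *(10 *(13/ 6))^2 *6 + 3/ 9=4381.81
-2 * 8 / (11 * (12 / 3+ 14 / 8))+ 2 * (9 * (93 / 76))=209329 / 9614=21.77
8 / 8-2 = -1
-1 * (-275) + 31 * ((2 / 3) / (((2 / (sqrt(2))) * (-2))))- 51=224- 31 * sqrt(2) / 6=216.69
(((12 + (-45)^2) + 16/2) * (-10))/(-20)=2045/2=1022.50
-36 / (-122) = 18 / 61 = 0.30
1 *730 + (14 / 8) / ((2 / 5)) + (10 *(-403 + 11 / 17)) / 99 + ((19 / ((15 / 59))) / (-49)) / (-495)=34326214331 / 49480200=693.74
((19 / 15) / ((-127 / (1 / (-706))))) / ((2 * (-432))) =-19 / 1162019520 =-0.00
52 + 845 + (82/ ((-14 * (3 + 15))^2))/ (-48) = 1367114071/ 1524096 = 897.00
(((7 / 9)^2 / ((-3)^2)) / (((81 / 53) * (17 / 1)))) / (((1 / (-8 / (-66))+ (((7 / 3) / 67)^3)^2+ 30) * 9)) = 939681673971572 / 125038635302426747157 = 0.00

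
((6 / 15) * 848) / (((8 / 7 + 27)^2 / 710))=11800768 / 38809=304.07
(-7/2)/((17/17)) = -7/2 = -3.50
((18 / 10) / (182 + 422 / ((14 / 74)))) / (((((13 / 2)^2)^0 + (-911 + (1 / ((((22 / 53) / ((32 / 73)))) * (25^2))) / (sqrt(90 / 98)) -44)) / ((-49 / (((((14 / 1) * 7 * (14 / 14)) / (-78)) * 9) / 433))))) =-2411718903734765625 / 1643511485555729908592 -249169795875 * sqrt(5) / 205438935694466238574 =-0.00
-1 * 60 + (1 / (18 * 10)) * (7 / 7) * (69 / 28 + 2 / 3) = -906937 / 15120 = -59.98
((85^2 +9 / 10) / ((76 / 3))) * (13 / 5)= 2818101 / 3800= 741.61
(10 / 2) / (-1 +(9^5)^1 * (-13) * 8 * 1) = -5 / 6141097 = -0.00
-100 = -100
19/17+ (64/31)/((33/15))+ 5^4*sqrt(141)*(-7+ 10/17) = -47582.62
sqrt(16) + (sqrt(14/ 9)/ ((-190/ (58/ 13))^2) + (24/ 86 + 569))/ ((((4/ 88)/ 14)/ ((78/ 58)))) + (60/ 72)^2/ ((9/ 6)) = 8932 * sqrt(14)/ 117325 + 15878554919/ 67338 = 235804.06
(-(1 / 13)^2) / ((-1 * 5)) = 1 / 845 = 0.00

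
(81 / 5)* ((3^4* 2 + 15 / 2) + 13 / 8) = 110889 / 40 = 2772.22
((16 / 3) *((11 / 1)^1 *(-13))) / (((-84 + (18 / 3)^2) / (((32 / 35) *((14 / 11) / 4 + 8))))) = 12688 / 105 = 120.84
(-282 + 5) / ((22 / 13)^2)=-46813 / 484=-96.72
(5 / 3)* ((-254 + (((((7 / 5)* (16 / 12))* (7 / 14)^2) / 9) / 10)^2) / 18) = -462914951 / 19683000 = -23.52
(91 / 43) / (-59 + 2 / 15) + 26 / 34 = 470392 / 645473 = 0.73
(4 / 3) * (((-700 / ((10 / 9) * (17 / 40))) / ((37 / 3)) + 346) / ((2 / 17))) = 284068 / 111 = 2559.17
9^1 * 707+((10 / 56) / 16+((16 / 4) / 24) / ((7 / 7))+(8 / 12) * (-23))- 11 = 8516719 / 1344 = 6336.84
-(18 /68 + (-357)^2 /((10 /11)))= -11916504 /85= -140194.16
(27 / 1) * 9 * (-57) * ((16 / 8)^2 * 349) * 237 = -4582631052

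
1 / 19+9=172 / 19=9.05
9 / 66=3 / 22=0.14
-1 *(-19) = 19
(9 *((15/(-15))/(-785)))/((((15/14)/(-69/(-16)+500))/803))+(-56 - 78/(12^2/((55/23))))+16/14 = 8108625772/1895775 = 4277.21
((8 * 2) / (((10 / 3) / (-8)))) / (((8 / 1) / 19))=-91.20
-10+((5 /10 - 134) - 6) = -299 /2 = -149.50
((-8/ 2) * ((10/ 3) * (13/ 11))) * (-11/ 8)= 65/ 3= 21.67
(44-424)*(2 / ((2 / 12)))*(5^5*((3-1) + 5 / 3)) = -52250000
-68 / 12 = -17 / 3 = -5.67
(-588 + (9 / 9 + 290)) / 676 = -297 / 676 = -0.44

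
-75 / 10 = -15 / 2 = -7.50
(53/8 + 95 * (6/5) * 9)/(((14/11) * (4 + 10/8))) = 90871/588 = 154.54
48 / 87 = 16 / 29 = 0.55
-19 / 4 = -4.75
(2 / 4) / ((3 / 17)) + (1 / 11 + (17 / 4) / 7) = 3263 / 924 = 3.53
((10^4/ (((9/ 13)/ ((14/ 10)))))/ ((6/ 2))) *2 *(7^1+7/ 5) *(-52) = -5888711.11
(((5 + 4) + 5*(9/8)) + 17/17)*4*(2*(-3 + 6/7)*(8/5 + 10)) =-21750/7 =-3107.14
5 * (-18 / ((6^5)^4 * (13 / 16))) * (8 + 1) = -5 / 18337214398464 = -0.00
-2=-2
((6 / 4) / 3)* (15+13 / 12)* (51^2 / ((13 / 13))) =167331 / 8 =20916.38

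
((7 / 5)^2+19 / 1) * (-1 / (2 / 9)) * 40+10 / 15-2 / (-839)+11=-47333833 / 12585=-3761.13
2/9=0.22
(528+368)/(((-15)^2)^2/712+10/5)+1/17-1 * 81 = -60774240/884833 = -68.68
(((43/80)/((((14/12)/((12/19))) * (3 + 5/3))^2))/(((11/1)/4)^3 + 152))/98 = 1003104/2348449925255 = 0.00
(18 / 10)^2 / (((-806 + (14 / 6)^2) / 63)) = -45927 / 180125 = -0.25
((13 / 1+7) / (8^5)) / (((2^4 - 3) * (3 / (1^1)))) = 0.00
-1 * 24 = -24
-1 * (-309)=309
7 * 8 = 56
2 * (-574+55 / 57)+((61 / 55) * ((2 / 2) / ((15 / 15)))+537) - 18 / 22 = -608.78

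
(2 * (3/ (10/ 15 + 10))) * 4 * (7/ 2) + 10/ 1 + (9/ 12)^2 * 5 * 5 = 511/ 16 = 31.94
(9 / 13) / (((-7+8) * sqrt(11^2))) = 9 / 143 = 0.06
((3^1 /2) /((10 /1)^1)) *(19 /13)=57 /260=0.22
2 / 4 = 1 / 2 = 0.50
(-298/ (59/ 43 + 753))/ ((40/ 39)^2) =-9745047/ 25950400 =-0.38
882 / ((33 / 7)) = 2058 / 11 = 187.09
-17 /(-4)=17 /4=4.25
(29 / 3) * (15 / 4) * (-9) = -1305 / 4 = -326.25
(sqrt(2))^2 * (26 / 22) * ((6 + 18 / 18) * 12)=2184 / 11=198.55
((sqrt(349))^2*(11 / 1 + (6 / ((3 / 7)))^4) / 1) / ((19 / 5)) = 67055115 / 19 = 3529216.58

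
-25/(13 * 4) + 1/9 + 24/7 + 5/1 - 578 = -1867127/3276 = -569.94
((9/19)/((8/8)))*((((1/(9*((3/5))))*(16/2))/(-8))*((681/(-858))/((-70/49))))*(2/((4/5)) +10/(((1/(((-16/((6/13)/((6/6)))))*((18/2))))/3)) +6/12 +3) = 2477251/5434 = 455.88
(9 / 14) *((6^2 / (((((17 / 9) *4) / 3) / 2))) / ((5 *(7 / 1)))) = 0.53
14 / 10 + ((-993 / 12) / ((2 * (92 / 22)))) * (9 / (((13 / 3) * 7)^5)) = 16075028243441 / 11482191469840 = 1.40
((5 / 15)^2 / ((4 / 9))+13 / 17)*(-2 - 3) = -345 / 68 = -5.07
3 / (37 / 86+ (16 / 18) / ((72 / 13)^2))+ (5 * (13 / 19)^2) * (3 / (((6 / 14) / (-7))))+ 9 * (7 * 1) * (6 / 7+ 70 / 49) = 4127029 / 115159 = 35.84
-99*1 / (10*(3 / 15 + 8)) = -99 / 82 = -1.21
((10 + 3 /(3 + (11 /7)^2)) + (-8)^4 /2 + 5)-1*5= 551691 /268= 2058.55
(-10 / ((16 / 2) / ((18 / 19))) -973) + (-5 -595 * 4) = -127649 / 38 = -3359.18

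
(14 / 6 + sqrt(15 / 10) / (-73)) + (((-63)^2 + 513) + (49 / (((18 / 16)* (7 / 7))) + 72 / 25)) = 1019423 / 225 - sqrt(6) / 146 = 4530.75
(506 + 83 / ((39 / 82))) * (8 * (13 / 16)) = 13270 / 3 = 4423.33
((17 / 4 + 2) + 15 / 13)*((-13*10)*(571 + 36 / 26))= -14323925 / 26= -550920.19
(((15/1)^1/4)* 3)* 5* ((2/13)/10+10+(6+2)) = 52695/52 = 1013.37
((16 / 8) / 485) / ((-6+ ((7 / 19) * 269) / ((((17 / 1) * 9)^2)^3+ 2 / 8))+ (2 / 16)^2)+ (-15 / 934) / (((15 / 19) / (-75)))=257941583083861657038229 / 169141261748108079987390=1.53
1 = 1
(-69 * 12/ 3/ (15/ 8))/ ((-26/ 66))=24288/ 65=373.66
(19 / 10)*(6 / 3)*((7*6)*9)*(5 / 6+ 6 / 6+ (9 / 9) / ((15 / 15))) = 4069.80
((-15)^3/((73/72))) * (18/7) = -4374000/511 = -8559.69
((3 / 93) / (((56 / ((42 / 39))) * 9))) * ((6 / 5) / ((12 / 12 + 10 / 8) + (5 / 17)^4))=167042 / 4559072505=0.00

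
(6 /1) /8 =3 /4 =0.75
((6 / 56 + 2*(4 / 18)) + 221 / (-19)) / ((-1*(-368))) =-53051 / 1761984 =-0.03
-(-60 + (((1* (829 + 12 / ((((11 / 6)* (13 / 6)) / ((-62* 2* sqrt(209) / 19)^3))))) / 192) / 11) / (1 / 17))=112627 / 2112 + 72928368* sqrt(209) / 51623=20476.65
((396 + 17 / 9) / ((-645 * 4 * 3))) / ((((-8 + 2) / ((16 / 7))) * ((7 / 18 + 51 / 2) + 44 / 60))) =3581 / 4868073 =0.00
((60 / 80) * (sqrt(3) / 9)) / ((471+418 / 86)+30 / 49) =0.00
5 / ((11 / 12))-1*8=-2.55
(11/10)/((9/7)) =77/90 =0.86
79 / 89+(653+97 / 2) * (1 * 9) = 1123961 / 178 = 6314.39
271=271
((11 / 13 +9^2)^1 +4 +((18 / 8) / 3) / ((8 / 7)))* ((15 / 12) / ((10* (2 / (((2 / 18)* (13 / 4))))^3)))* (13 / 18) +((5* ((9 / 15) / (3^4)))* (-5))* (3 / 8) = -0.02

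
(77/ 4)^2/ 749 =847/ 1712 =0.49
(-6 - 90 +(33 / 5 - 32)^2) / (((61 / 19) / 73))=19042123 / 1525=12486.64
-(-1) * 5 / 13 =5 / 13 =0.38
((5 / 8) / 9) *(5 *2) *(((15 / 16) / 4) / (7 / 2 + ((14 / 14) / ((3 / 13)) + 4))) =125 / 9088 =0.01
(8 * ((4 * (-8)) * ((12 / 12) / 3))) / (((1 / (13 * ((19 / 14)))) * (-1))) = 31616 / 21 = 1505.52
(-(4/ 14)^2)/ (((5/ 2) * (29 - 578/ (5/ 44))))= 8/ 1239063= 0.00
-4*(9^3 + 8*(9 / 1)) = -3204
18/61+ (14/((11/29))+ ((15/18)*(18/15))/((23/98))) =639930/15433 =41.47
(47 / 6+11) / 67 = 113 / 402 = 0.28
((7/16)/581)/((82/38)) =19/54448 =0.00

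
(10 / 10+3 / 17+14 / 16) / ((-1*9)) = -31 / 136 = -0.23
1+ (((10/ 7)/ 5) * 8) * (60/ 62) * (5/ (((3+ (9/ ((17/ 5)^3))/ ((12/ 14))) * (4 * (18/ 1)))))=21881653/ 20899053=1.05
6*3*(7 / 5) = 126 / 5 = 25.20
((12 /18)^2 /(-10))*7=-14 /45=-0.31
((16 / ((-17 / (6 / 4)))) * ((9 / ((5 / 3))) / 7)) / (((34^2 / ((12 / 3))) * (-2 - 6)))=81 / 171955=0.00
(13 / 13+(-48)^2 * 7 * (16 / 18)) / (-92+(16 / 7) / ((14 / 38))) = -702513 / 4204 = -167.11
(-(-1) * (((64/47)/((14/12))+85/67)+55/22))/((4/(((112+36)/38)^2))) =297895769/15915046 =18.72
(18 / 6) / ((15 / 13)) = 13 / 5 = 2.60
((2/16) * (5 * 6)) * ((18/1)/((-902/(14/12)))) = -0.09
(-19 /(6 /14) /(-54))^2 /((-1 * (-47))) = 17689 /1233468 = 0.01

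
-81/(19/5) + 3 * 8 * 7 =2787/19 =146.68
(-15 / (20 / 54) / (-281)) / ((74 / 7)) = 567 / 41588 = 0.01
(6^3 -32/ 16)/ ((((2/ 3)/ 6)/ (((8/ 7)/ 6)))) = 2568/ 7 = 366.86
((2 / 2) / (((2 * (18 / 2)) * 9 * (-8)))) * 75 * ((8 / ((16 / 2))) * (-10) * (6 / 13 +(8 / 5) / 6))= 1775 / 4212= 0.42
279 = 279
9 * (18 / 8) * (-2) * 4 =-162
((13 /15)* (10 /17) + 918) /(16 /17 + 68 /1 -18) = 23422 /1299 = 18.03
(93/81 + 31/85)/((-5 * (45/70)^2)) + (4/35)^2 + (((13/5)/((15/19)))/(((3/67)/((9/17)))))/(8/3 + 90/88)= 12832046188/1304709525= 9.84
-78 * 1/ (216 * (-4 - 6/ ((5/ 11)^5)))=40625/ 35237016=0.00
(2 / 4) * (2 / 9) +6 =55 / 9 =6.11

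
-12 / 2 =-6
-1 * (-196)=196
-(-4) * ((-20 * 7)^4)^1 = 1536640000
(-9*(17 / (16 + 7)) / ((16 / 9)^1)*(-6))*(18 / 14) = 28.87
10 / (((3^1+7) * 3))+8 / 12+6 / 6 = 2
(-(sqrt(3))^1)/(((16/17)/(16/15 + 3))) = -1037 * sqrt(3)/240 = -7.48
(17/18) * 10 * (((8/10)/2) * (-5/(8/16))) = -340/9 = -37.78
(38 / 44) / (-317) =-0.00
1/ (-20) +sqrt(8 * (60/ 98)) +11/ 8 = 3.54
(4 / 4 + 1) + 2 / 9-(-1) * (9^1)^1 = 101 / 9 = 11.22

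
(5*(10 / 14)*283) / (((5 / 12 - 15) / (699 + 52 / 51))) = -40413532 / 833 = -48515.64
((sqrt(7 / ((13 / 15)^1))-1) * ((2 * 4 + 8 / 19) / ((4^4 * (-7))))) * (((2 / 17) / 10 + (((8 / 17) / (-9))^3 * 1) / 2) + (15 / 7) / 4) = 274481503 / 106702341984-274481503 * sqrt(1365) / 1387130445792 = -0.00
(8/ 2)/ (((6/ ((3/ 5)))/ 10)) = 4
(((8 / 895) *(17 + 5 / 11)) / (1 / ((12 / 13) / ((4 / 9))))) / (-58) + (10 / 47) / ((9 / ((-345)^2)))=490853496658 / 174443555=2813.82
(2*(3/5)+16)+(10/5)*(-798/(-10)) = 884/5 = 176.80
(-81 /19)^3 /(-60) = 177147 /137180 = 1.29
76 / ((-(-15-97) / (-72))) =-342 / 7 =-48.86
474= 474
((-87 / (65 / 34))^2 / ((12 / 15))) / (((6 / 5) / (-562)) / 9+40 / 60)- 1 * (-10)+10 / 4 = 3699893551 / 949442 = 3896.91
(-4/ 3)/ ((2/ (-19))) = 38/ 3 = 12.67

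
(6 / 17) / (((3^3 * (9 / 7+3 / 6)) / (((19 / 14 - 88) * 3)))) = -2426 / 1275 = -1.90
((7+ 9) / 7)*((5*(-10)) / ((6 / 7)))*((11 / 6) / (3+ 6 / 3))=-48.89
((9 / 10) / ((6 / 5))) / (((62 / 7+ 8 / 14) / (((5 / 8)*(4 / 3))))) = 35 / 528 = 0.07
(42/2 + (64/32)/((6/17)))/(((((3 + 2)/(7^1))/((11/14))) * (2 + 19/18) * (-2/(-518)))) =12432/5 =2486.40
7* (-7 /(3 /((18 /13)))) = -294 /13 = -22.62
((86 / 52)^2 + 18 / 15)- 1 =9921 / 3380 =2.94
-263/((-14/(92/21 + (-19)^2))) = 2017999/294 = 6863.94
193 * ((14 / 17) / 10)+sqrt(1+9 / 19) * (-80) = 1351 / 85 - 160 * sqrt(133) / 19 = -81.22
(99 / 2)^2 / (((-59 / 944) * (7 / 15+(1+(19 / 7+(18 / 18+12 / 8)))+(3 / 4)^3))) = -263450880 / 47731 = -5519.49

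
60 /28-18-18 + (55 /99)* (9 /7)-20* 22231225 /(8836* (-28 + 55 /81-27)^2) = -50.20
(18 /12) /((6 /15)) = 15 /4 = 3.75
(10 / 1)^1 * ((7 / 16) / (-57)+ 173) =788845 / 456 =1729.92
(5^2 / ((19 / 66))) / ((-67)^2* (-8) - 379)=-550 / 229843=-0.00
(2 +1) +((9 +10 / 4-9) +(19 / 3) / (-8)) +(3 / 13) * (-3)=1253 / 312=4.02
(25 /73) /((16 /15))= 0.32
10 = 10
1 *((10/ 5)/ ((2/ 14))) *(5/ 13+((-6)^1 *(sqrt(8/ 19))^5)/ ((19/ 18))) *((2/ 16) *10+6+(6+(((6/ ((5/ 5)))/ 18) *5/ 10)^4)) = 46235/ 648 - 7693504 *sqrt(38)/ 390963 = -49.96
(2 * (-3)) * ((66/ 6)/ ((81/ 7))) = -5.70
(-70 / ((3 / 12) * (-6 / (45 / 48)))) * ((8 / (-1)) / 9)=-350 / 9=-38.89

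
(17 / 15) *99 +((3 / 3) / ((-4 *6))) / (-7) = 94253 / 840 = 112.21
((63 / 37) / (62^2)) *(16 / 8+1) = 189 / 142228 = 0.00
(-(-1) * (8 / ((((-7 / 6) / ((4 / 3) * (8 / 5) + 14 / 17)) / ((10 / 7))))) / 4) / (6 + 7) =-464 / 833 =-0.56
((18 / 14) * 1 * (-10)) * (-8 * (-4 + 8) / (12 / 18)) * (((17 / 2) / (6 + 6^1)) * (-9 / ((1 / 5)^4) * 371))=-912262500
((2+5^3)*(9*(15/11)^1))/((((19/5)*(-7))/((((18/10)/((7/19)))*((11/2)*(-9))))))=1388745/98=14170.87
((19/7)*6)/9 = 38/21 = 1.81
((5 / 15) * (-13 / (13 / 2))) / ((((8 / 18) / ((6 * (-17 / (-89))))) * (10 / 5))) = -0.86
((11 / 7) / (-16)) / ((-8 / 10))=55 / 448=0.12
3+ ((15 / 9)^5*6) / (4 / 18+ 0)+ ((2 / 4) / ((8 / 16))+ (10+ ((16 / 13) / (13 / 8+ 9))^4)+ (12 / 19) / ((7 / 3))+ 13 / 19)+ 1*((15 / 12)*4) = 655268172489485207 / 1784609754598125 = 367.18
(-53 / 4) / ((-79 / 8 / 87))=9222 / 79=116.73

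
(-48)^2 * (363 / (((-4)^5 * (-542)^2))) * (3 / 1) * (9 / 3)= -29403 / 1175056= -0.03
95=95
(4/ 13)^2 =0.09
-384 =-384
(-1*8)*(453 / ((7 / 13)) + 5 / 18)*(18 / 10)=-424148 / 35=-12118.51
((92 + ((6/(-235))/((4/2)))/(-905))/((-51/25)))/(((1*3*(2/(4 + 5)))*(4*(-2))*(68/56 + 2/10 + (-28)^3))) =-684813605/1777704183032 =-0.00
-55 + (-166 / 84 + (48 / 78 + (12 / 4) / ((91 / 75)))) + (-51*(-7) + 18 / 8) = 333455 / 1092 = 305.36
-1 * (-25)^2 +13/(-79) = -49388/79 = -625.16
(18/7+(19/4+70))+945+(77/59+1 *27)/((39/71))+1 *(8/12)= 69229037/64428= 1074.52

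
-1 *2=-2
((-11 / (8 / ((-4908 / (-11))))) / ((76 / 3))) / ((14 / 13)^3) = -8087157 / 417088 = -19.39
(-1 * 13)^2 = 169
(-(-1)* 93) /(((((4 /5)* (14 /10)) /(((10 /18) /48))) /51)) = 65875 /1344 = 49.01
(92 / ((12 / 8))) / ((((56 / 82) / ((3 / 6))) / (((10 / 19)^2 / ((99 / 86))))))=8109800 / 750519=10.81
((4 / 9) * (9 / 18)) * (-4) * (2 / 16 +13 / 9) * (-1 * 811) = 91643 / 81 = 1131.40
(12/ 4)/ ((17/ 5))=15/ 17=0.88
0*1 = 0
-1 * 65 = -65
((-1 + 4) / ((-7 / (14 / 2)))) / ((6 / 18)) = -9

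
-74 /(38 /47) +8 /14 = -12097 /133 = -90.95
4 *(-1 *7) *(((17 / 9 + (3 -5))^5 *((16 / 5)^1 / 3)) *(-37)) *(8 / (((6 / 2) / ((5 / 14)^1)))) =-9472 / 531441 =-0.02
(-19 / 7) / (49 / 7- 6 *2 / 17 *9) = -323 / 77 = -4.19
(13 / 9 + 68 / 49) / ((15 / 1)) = 1249 / 6615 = 0.19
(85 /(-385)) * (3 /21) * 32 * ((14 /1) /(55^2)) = -0.00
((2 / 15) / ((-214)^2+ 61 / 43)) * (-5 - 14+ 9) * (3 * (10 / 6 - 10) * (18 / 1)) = 0.01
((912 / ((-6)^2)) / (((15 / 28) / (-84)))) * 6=-119168 / 5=-23833.60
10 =10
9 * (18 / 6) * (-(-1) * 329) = 8883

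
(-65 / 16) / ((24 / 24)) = -65 / 16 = -4.06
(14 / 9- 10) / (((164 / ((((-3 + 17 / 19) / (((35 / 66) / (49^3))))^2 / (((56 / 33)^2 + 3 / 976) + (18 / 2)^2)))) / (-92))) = 855600954784642547712 / 69452513873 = 12319222258.09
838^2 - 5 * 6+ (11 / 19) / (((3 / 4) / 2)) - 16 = 40025374 / 57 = 702199.54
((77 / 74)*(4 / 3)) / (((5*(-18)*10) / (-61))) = 4697 / 49950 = 0.09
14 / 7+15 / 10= 7 / 2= 3.50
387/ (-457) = -387/ 457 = -0.85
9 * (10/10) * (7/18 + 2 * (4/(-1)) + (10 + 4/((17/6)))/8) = -3785/68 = -55.66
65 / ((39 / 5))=25 / 3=8.33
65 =65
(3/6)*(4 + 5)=9/2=4.50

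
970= 970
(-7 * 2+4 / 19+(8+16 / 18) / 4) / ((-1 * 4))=989 / 342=2.89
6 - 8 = -2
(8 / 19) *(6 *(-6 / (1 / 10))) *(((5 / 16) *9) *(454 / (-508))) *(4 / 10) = 367740 / 2413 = 152.40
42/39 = 14/13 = 1.08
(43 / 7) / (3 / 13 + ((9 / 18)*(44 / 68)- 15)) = -19006 / 44695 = -0.43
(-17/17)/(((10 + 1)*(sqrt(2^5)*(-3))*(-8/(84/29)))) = -0.00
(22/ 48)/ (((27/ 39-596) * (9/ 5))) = -715/ 1671624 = -0.00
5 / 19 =0.26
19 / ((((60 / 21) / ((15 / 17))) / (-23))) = -9177 / 68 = -134.96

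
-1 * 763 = -763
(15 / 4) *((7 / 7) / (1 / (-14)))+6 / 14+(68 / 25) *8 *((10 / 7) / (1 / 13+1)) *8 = 87637 / 490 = 178.85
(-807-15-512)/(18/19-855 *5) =25346/81207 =0.31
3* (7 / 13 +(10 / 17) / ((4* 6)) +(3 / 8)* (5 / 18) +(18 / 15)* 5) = 70725 / 3536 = 20.00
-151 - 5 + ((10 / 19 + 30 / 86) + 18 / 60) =-154.82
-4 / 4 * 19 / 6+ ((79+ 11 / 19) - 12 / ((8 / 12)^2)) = 5633 / 114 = 49.41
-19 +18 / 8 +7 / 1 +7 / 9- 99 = -3887 / 36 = -107.97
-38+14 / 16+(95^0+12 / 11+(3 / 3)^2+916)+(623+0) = 132437 / 88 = 1504.97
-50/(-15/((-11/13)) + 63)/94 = -275/41736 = -0.01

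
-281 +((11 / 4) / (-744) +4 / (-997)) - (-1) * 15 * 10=-388709303 / 2967072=-131.01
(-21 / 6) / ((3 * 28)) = -1 / 24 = -0.04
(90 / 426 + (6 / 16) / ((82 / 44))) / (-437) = -4803 / 5088428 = -0.00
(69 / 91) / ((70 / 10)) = 69 / 637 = 0.11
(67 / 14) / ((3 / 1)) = 67 / 42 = 1.60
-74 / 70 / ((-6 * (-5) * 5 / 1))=-37 / 5250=-0.01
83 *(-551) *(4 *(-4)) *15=10975920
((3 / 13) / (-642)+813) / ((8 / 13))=2261765 / 1712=1321.12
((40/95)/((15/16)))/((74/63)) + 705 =2479419/3515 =705.38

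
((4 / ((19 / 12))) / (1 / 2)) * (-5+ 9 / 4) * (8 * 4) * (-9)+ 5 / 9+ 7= 685580 / 171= 4009.24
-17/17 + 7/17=-0.59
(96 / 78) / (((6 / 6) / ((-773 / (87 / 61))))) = -754448 / 1131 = -667.06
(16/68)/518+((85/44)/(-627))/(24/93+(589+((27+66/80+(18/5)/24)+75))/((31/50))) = 0.00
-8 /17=-0.47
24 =24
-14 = -14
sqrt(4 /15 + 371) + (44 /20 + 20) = sqrt(83535) /15 + 111 /5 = 41.47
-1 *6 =-6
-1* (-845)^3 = 603351125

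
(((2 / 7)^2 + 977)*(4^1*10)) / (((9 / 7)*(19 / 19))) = 638360 / 21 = 30398.10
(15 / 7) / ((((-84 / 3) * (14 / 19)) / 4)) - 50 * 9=-308985 / 686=-450.42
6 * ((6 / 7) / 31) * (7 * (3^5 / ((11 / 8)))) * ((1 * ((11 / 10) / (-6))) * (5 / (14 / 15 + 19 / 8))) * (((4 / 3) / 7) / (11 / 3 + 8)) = -559872 / 603043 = -0.93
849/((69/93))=1144.30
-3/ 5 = -0.60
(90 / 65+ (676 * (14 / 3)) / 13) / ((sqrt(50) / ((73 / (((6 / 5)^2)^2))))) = 43425875 * sqrt(2) / 50544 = 1215.05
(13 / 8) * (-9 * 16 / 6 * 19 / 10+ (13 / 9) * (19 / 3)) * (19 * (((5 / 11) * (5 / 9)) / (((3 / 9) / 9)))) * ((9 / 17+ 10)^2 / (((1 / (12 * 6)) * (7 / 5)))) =-139090782025 / 3179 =-43752998.44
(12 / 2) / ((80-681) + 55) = -1 / 91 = -0.01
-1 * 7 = -7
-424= -424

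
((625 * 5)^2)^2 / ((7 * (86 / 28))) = 190734863281250 / 43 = 4435694494912.79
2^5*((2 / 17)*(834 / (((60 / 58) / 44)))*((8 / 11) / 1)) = 8255488 / 85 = 97123.39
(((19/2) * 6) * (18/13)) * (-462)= -474012/13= -36462.46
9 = 9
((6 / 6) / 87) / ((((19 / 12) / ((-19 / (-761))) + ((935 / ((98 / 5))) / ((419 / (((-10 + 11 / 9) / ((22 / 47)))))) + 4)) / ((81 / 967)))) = 4989033 / 338273679154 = 0.00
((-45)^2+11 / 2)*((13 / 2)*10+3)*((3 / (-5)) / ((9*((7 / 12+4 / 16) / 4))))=-1104592 / 25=-44183.68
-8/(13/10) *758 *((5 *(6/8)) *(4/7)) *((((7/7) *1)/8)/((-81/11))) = 416900/2457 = 169.68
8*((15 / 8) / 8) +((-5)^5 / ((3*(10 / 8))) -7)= -20123 / 24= -838.46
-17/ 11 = -1.55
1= 1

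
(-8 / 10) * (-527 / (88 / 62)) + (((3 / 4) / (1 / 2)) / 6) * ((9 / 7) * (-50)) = 216343 / 770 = 280.96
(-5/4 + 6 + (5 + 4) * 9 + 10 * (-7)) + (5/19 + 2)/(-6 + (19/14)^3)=11025217/729980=15.10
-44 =-44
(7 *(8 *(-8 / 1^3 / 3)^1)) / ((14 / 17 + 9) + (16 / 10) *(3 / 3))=-38080 / 2913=-13.07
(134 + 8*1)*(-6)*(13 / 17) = -11076 / 17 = -651.53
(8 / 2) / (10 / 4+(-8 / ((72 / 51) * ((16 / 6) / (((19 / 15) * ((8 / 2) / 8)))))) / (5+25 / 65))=1.78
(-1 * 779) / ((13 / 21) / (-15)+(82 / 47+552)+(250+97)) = -11533095 / 13334914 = -0.86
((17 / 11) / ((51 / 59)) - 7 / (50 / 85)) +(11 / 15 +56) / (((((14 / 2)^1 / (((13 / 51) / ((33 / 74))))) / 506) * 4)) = 203547559 / 353430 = 575.92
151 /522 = 0.29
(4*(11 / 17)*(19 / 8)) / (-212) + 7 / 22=22929 / 79288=0.29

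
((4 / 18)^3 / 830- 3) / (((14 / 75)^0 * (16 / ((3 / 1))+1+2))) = -907601 / 2521125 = -0.36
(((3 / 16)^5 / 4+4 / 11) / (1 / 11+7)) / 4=16779889 / 1308622848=0.01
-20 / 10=-2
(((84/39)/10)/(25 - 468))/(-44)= 7/633490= 0.00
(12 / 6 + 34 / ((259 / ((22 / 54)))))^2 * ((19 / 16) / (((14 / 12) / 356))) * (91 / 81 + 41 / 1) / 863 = 594882939721600 / 7976266506243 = 74.58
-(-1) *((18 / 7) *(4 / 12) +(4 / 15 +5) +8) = 1483 / 105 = 14.12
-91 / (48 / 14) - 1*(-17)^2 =-7573 / 24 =-315.54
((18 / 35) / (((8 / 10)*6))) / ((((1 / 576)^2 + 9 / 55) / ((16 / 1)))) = 218972160 / 20902273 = 10.48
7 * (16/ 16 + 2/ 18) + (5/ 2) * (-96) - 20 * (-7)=-830/ 9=-92.22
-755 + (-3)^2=-746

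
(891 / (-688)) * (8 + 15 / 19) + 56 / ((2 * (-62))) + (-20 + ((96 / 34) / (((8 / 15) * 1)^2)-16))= -261146239 / 6888944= -37.91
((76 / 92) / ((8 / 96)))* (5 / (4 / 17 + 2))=510 / 23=22.17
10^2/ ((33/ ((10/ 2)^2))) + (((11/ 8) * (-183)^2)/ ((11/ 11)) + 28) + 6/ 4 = 12184295/ 264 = 46152.63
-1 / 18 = -0.06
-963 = -963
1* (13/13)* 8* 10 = 80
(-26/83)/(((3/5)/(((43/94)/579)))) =-2795/6776037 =-0.00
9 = 9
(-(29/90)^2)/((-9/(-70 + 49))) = -0.24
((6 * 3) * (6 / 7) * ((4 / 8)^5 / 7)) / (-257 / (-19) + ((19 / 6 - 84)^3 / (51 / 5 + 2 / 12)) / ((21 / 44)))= -4307661 / 6675357047632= -0.00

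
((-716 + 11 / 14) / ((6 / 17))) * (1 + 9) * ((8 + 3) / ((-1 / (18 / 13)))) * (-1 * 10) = -280864650 / 91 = -3086424.73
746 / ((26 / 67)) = 24991 / 13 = 1922.38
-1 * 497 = -497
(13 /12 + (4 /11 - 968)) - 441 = -185797 /132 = -1407.55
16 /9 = 1.78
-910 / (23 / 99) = -90090 / 23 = -3916.96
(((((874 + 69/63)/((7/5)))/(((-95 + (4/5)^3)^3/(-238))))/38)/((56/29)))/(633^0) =88475205078125/36814671638509464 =0.00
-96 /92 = -24 /23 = -1.04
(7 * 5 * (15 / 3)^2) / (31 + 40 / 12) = 2625 / 103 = 25.49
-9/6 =-3/2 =-1.50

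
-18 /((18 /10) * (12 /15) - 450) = 25 /623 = 0.04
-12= -12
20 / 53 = 0.38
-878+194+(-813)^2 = 660285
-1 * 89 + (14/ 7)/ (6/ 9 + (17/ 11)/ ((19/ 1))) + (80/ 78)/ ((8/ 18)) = -512261/ 6097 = -84.02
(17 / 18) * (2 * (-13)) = -221 / 9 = -24.56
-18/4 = -9/2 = -4.50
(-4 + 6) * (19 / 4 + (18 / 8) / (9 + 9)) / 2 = 39 / 8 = 4.88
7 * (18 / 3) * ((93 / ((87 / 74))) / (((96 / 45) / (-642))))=-115978905 / 116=-999818.15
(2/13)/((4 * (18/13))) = 1/36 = 0.03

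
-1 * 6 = -6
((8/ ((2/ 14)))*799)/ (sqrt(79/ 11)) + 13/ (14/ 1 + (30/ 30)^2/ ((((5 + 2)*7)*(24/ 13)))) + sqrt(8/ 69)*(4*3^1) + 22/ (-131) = 16701.04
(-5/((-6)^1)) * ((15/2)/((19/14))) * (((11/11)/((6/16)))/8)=175/114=1.54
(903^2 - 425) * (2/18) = 814984/9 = 90553.78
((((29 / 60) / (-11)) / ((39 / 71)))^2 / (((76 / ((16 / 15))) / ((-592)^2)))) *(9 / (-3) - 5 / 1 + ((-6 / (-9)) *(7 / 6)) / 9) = -238097121436736 / 955931959125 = -249.07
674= 674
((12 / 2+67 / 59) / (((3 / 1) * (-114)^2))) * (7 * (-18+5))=-38311 / 2300292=-0.02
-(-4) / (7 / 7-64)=-4 / 63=-0.06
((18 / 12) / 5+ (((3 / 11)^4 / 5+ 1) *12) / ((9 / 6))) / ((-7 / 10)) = -11.87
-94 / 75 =-1.25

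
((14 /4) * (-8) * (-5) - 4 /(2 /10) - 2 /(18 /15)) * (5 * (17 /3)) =30175 /9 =3352.78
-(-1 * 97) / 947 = 97 / 947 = 0.10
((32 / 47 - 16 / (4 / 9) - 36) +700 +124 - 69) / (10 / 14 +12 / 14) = 224931 / 517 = 435.07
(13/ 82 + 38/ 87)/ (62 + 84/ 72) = 4247/ 450631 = 0.01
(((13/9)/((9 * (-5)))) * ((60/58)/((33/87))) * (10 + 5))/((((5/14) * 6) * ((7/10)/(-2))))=520/297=1.75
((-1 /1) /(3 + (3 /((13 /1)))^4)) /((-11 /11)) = 28561 /85764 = 0.33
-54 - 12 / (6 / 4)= -62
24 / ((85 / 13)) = 312 / 85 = 3.67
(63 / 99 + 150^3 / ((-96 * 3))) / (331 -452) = 515597 / 5324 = 96.84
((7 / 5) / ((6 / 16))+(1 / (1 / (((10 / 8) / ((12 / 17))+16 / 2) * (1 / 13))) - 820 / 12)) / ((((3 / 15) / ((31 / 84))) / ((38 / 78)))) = -117332923 / 2044224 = -57.40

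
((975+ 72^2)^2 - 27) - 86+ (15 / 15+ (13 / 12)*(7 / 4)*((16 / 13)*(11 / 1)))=113799584 / 3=37933194.67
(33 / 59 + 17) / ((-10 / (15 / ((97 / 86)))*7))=-19092 / 5723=-3.34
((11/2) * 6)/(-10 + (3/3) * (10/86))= -1419/425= -3.34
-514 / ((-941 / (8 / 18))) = 2056 / 8469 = 0.24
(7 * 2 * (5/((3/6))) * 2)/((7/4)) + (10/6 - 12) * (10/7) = 3050/21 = 145.24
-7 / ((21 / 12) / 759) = -3036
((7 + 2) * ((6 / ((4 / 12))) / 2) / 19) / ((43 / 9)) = 729 / 817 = 0.89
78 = 78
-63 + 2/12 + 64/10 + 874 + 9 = 24797/30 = 826.57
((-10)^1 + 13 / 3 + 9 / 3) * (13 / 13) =-8 / 3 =-2.67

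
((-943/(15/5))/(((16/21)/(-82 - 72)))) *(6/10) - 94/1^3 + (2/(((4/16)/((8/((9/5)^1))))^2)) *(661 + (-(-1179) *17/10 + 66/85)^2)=2379948570212159/936360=2541702518.49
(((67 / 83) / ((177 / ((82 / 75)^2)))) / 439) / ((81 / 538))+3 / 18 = 979979625983 / 5876969276250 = 0.17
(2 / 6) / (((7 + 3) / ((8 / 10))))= 2 / 75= 0.03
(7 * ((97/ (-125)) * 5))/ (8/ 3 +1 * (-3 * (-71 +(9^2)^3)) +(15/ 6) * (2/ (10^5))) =1629600/ 95646439997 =0.00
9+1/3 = 28/3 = 9.33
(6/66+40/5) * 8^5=2916352/11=265122.91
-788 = -788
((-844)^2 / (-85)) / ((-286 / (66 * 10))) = 4274016 / 221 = 19339.44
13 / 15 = 0.87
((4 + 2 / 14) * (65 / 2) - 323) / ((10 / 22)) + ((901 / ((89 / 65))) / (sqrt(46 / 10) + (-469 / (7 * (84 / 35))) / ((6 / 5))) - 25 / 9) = -347582230594801 / 779871630510 - 303600960 * sqrt(115) / 1237891477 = -448.32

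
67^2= 4489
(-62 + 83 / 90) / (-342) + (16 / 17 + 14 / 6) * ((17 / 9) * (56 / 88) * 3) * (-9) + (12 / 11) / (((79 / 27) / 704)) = 4183007993 / 26747820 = 156.39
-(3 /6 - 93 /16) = 85 /16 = 5.31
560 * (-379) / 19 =-212240 / 19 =-11170.53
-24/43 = -0.56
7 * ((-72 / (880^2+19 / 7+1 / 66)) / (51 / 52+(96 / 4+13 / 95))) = -1150269120 / 44392963262941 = -0.00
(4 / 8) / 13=1 / 26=0.04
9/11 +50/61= 1099/671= 1.64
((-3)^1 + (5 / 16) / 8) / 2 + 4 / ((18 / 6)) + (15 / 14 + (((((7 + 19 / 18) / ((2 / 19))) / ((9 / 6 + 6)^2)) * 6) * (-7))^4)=6345364595759911747 / 595213920000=10660645.50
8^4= 4096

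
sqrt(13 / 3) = sqrt(39) / 3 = 2.08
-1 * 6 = -6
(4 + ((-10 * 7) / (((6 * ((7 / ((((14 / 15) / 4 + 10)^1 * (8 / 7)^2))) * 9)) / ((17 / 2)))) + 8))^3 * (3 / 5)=-46175546701376 / 104205837015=-443.12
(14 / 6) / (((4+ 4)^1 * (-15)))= -7 / 360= -0.02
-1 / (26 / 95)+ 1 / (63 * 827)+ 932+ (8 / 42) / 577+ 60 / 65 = 726334947623 / 781619202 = 929.27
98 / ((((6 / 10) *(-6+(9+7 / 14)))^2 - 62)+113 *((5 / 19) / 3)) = -558600 / 271763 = -2.06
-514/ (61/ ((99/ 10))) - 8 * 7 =-139.42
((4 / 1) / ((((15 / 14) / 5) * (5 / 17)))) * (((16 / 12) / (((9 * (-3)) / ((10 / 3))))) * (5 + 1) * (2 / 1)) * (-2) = 60928 / 243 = 250.73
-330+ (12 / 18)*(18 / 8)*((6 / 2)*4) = -312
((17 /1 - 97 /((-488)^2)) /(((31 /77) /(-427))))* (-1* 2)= 36059.97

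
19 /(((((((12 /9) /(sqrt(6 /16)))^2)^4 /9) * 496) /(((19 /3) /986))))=575550603 /131279970369536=0.00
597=597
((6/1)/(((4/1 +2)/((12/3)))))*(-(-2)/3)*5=40/3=13.33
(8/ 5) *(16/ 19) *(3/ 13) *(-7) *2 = -5376/ 1235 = -4.35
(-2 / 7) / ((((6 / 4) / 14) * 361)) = -8 / 1083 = -0.01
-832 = -832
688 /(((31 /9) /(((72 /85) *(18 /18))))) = 169.19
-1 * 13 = -13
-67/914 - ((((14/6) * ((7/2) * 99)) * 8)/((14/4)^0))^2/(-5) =38237211601/4570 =8367004.73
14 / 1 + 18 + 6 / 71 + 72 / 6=3130 / 71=44.08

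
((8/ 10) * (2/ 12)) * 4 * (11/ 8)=11/ 15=0.73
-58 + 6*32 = 134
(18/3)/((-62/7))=-21/31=-0.68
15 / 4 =3.75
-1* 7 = -7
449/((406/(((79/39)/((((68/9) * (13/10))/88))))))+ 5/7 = 12122015/583219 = 20.78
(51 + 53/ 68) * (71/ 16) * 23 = 5749793/ 1088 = 5284.74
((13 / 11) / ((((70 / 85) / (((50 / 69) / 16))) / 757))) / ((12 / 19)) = 79466075 / 1020096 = 77.90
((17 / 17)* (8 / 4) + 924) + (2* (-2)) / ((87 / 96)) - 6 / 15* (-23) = 134964 / 145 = 930.79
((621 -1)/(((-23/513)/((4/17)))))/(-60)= 21204/391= 54.23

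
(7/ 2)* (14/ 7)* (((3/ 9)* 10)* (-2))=-46.67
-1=-1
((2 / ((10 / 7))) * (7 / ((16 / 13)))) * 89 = 56693 / 80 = 708.66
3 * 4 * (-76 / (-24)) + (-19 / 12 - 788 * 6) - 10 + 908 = -45523 / 12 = -3793.58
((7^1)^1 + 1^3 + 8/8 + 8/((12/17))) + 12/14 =445/21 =21.19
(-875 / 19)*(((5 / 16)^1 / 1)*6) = -13125 / 152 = -86.35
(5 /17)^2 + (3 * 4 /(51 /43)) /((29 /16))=47509 /8381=5.67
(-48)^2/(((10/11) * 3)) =4224/5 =844.80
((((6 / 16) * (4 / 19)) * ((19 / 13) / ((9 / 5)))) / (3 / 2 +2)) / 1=5 / 273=0.02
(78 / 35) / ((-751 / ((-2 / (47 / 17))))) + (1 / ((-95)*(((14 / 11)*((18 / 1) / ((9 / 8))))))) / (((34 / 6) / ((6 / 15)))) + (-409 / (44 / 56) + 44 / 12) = -544501681212593 / 1053446024400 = -516.88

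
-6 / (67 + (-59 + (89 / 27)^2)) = -4374 / 13753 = -0.32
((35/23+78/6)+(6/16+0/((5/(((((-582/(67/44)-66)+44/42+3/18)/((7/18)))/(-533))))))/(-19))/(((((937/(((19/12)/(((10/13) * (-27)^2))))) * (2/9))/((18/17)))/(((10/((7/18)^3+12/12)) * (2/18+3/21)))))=608388/1218170275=0.00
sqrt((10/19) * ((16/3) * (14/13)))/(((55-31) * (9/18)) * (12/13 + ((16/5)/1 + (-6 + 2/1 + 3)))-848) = -0.00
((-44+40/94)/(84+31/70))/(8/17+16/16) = -487424/1389085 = -0.35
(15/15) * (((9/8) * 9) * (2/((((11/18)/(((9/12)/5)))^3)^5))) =239299329230617529590083/16708992677662604000000000000000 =0.00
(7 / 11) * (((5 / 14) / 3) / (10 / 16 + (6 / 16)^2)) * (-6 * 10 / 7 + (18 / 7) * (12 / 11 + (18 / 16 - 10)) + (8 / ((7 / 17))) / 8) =-46040 / 17787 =-2.59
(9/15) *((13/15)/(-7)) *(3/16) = -39/2800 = -0.01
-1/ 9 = -0.11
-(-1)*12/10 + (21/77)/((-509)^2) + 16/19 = 552879139/270739645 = 2.04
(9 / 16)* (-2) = -9 / 8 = -1.12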